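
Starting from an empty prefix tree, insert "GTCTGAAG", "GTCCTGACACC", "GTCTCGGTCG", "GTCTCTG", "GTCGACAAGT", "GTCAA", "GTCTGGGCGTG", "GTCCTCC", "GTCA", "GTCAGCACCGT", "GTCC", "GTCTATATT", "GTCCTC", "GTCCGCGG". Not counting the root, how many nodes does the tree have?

Trace insertions, counting only characters that open a new branch:
  "GTCTGAAG" → 8 new (G, T, C, T, G, A, A, G)
  "GTCCTGACACC" → prefix "GTC" already present; 8 new (C, T, G, A, C, A, C, C)
  "GTCTCGGTCG" → prefix "GTCT" already present; 6 new (C, G, G, T, C, G)
  "GTCTCTG" → prefix "GTCTC" already present; 2 new (T, G)
  "GTCGACAAGT" → prefix "GTC" already present; 7 new (G, A, C, A, A, G, T)
  "GTCAA" → prefix "GTC" already present; 2 new (A, A)
  "GTCTGGGCGTG" → prefix "GTCTG" already present; 6 new (G, G, C, G, T, G)
  "GTCCTCC" → prefix "GTCCT" already present; 2 new (C, C)
  "GTCA" → prefix "GTCA" already present; 0 new (none)
  "GTCAGCACCGT" → prefix "GTCA" already present; 7 new (G, C, A, C, C, G, T)
  "GTCC" → prefix "GTCC" already present; 0 new (none)
  "GTCTATATT" → prefix "GTCT" already present; 5 new (A, T, A, T, T)
  "GTCCTC" → prefix "GTCCTC" already present; 0 new (none)
  "GTCCGCGG" → prefix "GTCC" already present; 4 new (G, C, G, G)
Total nodes = 8 + 8 + 6 + 2 + 7 + 2 + 6 + 2 + 0 + 7 + 0 + 5 + 0 + 4 = 57

57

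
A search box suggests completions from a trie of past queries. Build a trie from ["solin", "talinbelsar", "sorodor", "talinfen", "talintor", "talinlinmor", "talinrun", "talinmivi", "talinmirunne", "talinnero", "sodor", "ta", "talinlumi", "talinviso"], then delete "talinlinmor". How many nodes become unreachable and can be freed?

5

After clearing the end-marker at "talinlinmor", prune upward until reaching a node still needed by another word.
The suffix "inmor" (5 nodes) is used only by "talinlinmor"; the node for "talinl" still has the child "u", so pruning stops there.
Nodes removed: 5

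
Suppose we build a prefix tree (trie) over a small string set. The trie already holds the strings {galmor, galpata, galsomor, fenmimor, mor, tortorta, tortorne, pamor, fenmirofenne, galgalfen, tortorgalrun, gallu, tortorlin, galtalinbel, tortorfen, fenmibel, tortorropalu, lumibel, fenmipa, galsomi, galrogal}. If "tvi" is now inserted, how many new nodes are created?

The longest prefix of "tvi" already in the trie is "t" (length 1).
New nodes needed: |"tvi"| − 1 = 3 − 1 = 2.

2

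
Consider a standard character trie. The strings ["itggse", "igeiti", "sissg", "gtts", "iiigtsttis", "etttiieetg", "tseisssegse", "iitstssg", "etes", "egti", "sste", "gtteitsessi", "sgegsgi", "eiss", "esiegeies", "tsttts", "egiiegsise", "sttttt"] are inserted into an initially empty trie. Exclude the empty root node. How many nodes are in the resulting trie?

Trace insertions, counting only characters that open a new branch:
  "itggse" → 6 new (i, t, g, g, s, e)
  "igeiti" → prefix "i" already present; 5 new (g, e, i, t, i)
  "sissg" → 5 new (s, i, s, s, g)
  "gtts" → 4 new (g, t, t, s)
  "iiigtsttis" → prefix "i" already present; 9 new (i, i, g, t, s, t, t, i, s)
  "etttiieetg" → 10 new (e, t, t, t, i, i, e, e, t, g)
  "tseisssegse" → 11 new (t, s, e, i, s, s, s, e, g, s, e)
  "iitstssg" → prefix "ii" already present; 6 new (t, s, t, s, s, g)
  "etes" → prefix "et" already present; 2 new (e, s)
  "egti" → prefix "e" already present; 3 new (g, t, i)
  "sste" → prefix "s" already present; 3 new (s, t, e)
  "gtteitsessi" → prefix "gtt" already present; 8 new (e, i, t, s, e, s, s, i)
  "sgegsgi" → prefix "s" already present; 6 new (g, e, g, s, g, i)
  "eiss" → prefix "e" already present; 3 new (i, s, s)
  "esiegeies" → prefix "e" already present; 8 new (s, i, e, g, e, i, e, s)
  "tsttts" → prefix "ts" already present; 4 new (t, t, t, s)
  "egiiegsise" → prefix "eg" already present; 8 new (i, i, e, g, s, i, s, e)
  "sttttt" → prefix "s" already present; 5 new (t, t, t, t, t)
Total nodes = 6 + 5 + 5 + 4 + 9 + 10 + 11 + 6 + 2 + 3 + 3 + 8 + 6 + 3 + 8 + 4 + 8 + 5 = 106

106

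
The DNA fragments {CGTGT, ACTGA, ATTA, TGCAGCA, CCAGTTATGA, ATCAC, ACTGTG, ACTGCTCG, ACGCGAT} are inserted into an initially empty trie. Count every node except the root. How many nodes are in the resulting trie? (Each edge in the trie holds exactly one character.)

Insert word by word; a character creates a node only if that edge doesn't already exist:
  "CGTGT" → 5 new (C, G, T, G, T)
  "ACTGA" → 5 new (A, C, T, G, A)
  "ATTA" → prefix "A" already present; 3 new (T, T, A)
  "TGCAGCA" → 7 new (T, G, C, A, G, C, A)
  "CCAGTTATGA" → prefix "C" already present; 9 new (C, A, G, T, T, A, T, G, A)
  "ATCAC" → prefix "AT" already present; 3 new (C, A, C)
  "ACTGTG" → prefix "ACTG" already present; 2 new (T, G)
  "ACTGCTCG" → prefix "ACTG" already present; 4 new (C, T, C, G)
  "ACGCGAT" → prefix "AC" already present; 5 new (G, C, G, A, T)
Total nodes = 5 + 5 + 3 + 7 + 9 + 3 + 2 + 4 + 5 = 43

43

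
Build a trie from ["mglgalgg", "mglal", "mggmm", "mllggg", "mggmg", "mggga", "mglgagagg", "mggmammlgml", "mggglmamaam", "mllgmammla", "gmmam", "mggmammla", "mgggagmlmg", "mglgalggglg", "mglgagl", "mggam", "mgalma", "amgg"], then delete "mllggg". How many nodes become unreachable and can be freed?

2

A node on "mllggg"'s path can go only if nothing else ends at it or branches off below it.
The suffix "gg" (2 nodes) is used only by "mllggg"; the node for "mllg" still has the child "m", so pruning stops there.
Nodes removed: 2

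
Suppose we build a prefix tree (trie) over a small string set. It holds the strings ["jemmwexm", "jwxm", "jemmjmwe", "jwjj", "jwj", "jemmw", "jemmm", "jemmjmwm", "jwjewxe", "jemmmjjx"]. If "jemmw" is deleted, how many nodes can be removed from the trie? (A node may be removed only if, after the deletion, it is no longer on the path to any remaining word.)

0

Walk "jemmw" from the leaf back toward the root, removing each node that no remaining word uses.
Every node on "jemmw" is still needed (e.g. by "jemmwexm"), so nothing is freed.
Nodes removed: 0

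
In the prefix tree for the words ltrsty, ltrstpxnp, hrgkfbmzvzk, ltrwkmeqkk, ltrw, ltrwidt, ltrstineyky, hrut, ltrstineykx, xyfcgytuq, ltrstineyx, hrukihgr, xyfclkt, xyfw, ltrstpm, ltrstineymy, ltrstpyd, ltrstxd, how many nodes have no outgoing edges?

17

A leaf is a node with no children — equivalently, the end of a word that is not a proper prefix of any other stored word.
Those words: "hrgkfbmzvzk", "hrukihgr", "hrut", "ltrstineykx", "ltrstineyky", "ltrstineymy", "ltrstineyx", "ltrstpm", "ltrstpxnp", "ltrstpyd", "ltrstxd", "ltrsty", "ltrwidt", "ltrwkmeqkk", "xyfcgytuq", "xyfclkt", "xyfw"
Leaf count: 17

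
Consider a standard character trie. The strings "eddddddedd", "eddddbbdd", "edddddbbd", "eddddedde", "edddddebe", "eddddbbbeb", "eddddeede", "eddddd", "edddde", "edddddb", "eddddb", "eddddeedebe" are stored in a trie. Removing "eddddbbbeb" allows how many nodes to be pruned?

A node on "eddddbbbeb"'s path can go only if nothing else ends at it or branches off below it.
The suffix "beb" (3 nodes) is used only by "eddddbbbeb"; the node for "eddddbb" still has the child "d", so pruning stops there.
Nodes removed: 3

3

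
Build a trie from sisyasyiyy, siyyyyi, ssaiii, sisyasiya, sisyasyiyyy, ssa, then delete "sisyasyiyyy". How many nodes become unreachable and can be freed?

After clearing the end-marker at "sisyasyiyyy", prune upward until reaching a node still needed by another word.
The suffix "y" (1 node) is used only by "sisyasyiyyy"; "sisyasyiyy" is itself a stored word, so pruning stops there.
Nodes removed: 1

1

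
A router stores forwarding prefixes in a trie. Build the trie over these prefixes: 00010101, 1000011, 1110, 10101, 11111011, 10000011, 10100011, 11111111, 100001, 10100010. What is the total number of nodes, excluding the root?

Count nodes per top-level branch (shared prefixes stored once):
  '0'-branch (00010101): 8 nodes
  '1'-branch (10000011, 100001, 1000011, 10100010, 10100011, 10101, 1110, 11111011, 11111111): 29 nodes
Sum: 37

37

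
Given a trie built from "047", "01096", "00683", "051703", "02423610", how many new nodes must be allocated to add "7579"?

4

Nothing in the trie begins with "7"; the whole of "7579" is new.
4 − 0 = 4 new nodes.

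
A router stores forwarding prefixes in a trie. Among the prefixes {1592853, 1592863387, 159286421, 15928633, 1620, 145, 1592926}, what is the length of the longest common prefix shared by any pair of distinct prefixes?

8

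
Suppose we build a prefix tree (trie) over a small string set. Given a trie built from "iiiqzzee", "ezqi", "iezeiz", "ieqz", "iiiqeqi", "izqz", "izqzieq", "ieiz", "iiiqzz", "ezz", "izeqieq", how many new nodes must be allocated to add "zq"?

2

Nothing in the trie begins with "z"; the whole of "zq" is new.
2 − 0 = 2 new nodes.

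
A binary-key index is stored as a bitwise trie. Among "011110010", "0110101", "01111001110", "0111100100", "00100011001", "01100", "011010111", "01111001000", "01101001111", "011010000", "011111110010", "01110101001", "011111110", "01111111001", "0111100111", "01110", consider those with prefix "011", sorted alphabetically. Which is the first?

DFS of the "011" subtree visits, in order: "01100", "011010000", "01101001111", "0110101", "011010111", "01110", "01110101001", "011110010", "0111100100", "01111001000", "0111100111", "01111001110", "011111110", "01111111001", "011111110010"
The 1st is 01100.

01100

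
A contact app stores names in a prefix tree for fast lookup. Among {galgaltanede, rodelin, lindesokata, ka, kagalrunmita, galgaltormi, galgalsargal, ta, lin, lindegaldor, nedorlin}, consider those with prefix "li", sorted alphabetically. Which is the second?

Filter for "li…" and sort: "lin", "lindegaldor", "lindesokata"
The 2nd is lindegaldor.

lindegaldor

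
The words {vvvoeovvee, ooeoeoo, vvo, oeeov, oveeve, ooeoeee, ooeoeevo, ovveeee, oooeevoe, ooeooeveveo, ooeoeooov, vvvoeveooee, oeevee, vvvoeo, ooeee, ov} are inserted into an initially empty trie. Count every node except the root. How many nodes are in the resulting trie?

62

For each word, the new-node count is its length minus the longest prefix already in the trie:
  "vvvoeovvee" → 10 new (v, v, v, o, e, o, v, v, e, e)
  "ooeoeoo" → 7 new (o, o, e, o, e, o, o)
  "vvo" → prefix "vv" already present; 1 new (o)
  "oeeov" → prefix "o" already present; 4 new (e, e, o, v)
  "oveeve" → prefix "o" already present; 5 new (v, e, e, v, e)
  "ooeoeee" → prefix "ooeoe" already present; 2 new (e, e)
  "ooeoeevo" → prefix "ooeoee" already present; 2 new (v, o)
  "ovveeee" → prefix "ov" already present; 5 new (v, e, e, e, e)
  "oooeevoe" → prefix "oo" already present; 6 new (o, e, e, v, o, e)
  "ooeooeveveo" → prefix "ooeo" already present; 7 new (o, e, v, e, v, e, o)
  "ooeoeooov" → prefix "ooeoeoo" already present; 2 new (o, v)
  "vvvoeveooee" → prefix "vvvoe" already present; 6 new (v, e, o, o, e, e)
  "oeevee" → prefix "oee" already present; 3 new (v, e, e)
  "vvvoeo" → prefix "vvvoeo" already present; 0 new (none)
  "ooeee" → prefix "ooe" already present; 2 new (e, e)
  "ov" → prefix "ov" already present; 0 new (none)
Total nodes = 10 + 7 + 1 + 4 + 5 + 2 + 2 + 5 + 6 + 7 + 2 + 6 + 3 + 0 + 2 + 0 = 62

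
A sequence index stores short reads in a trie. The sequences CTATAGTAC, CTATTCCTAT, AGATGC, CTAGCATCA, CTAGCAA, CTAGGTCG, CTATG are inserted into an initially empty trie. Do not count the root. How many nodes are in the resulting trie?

33

Count nodes per top-level branch (shared prefixes stored once):
  'A'-branch (AGATGC): 6 nodes
  'C'-branch (CTAGCAA, CTAGCATCA, CTAGGTCG, CTATAGTAC, CTATG, CTATTCCTAT): 27 nodes
Sum: 33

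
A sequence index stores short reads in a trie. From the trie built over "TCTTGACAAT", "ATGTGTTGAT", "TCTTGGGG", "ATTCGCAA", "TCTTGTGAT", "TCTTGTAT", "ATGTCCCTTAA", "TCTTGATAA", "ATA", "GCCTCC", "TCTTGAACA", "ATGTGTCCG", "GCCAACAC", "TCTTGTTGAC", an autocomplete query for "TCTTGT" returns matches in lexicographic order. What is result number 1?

TCTTGTAT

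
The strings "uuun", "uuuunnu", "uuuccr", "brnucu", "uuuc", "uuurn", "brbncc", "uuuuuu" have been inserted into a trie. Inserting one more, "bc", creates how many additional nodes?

1

"b" is already a path in the trie; the remaining "c" must be added.
Each of the 1 remaining characters creates one node.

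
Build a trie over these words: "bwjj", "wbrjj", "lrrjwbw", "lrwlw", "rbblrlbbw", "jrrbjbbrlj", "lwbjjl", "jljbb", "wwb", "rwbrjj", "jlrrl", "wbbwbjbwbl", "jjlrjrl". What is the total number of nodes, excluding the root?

71

Count nodes per top-level branch (shared prefixes stored once):
  'b'-branch (bwjj): 4 nodes
  'j'-branch (jjlrjrl, jljbb, jlrrl, jrrbjbbrlj): 23 nodes
  'l'-branch (lrrjwbw, lrwlw, lwbjjl): 15 nodes
  'r'-branch (rbblrlbbw, rwbrjj): 14 nodes
  'w'-branch (wbbwbjbwbl, wbrjj, wwb): 15 nodes
Sum: 71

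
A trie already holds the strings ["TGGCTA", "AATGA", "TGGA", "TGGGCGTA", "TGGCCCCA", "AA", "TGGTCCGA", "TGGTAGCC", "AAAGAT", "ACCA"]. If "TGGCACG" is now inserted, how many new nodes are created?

The longest prefix of "TGGCACG" already in the trie is "TGGC" (length 4).
Each of the 3 remaining characters creates one node.

3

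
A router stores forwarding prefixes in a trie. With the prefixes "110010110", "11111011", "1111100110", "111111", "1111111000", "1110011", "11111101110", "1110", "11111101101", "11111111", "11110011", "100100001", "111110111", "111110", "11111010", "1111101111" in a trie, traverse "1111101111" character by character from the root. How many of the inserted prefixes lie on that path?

4

Walk "1111101111" from the root; an end-of-word marker is hit whenever a stored word is a prefix of "1111101111".
Prefixes of the query that are stored words: "111110", "11111011", "111110111", "1111101111"
Count: 4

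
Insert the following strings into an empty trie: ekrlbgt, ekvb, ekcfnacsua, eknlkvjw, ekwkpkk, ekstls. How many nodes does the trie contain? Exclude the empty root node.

32

Trie structure (* marks end of a word):
(root)
└─ e
   └─ k
      ├─ c
      │  └─ f
      │     └─ n
      │        └─ a
      │           └─ c
      │              └─ s
      │                 └─ u
      │                    └─ a *
      ├─ n
      │  └─ l
      │     └─ k
      │        └─ v
      │           └─ j
      │              └─ w *
      ├─ r
      │  └─ l
      │     └─ b
      │        └─ g
      │           └─ t *
      ├─ s
      │  └─ t
      │     └─ l
      │        └─ s *
      ├─ v
      │  └─ b *
      └─ w
         └─ k
            └─ p
               └─ k
                  └─ k *
Counting every labelled node above: 32.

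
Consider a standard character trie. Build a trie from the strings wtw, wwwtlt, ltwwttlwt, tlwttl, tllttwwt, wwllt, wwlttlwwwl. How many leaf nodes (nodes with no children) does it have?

7

A leaf is a node with no children — equivalently, the end of a word that is not a proper prefix of any other stored word.
Those words: "ltwwttlwt", "tllttwwt", "tlwttl", "wtw", "wwllt", "wwlttlwwwl", "wwwtlt"
Leaf count: 7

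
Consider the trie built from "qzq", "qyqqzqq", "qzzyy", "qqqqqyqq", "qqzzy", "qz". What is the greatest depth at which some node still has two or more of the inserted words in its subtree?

Equivalently: take the maximum, over all pairs, of their longest common prefix length.
"qqqqqyqq" and "qqzzy" agree on "qq" (2 characters) before diverging; nothing deeper is shared.
Longest shared-prefix length: 2

2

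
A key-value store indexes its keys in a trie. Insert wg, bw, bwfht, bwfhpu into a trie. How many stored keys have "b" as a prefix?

Filter for entries beginning with "b":
Matches: "bw", "bwfhpu", "bwfht"
Count: 3

3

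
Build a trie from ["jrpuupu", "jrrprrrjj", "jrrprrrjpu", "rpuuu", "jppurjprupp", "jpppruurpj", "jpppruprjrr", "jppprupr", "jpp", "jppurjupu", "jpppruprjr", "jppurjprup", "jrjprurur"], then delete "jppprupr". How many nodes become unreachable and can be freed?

0

Walk "jppprupr" from the leaf back toward the root, removing each node that no remaining word uses.
Every node on "jppprupr" is still needed (e.g. by "jpppruprjrr"), so nothing is freed.
Nodes removed: 0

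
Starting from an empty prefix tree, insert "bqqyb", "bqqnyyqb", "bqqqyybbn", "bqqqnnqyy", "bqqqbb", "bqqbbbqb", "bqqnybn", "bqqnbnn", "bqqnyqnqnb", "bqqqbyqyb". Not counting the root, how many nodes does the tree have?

For each word, the new-node count is its length minus the longest prefix already in the trie:
  "bqqyb" → 5 new (b, q, q, y, b)
  "bqqnyyqb" → prefix "bqq" already present; 5 new (n, y, y, q, b)
  "bqqqyybbn" → prefix "bqq" already present; 6 new (q, y, y, b, b, n)
  "bqqqnnqyy" → prefix "bqqq" already present; 5 new (n, n, q, y, y)
  "bqqqbb" → prefix "bqqq" already present; 2 new (b, b)
  "bqqbbbqb" → prefix "bqq" already present; 5 new (b, b, b, q, b)
  "bqqnybn" → prefix "bqqny" already present; 2 new (b, n)
  "bqqnbnn" → prefix "bqqn" already present; 3 new (b, n, n)
  "bqqnyqnqnb" → prefix "bqqny" already present; 5 new (q, n, q, n, b)
  "bqqqbyqyb" → prefix "bqqqb" already present; 4 new (y, q, y, b)
Total nodes = 5 + 5 + 6 + 5 + 2 + 5 + 2 + 3 + 5 + 4 = 42

42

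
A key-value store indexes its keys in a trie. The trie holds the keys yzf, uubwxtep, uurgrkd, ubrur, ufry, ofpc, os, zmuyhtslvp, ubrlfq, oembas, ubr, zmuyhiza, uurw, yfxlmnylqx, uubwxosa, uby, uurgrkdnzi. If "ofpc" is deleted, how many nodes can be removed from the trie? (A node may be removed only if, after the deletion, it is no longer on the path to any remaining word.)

3

After clearing the end-marker at "ofpc", prune upward until reaching a node still needed by another word.
The suffix "fpc" (3 nodes) is used only by "ofpc"; the node for "o" still has the child "s", so pruning stops there.
Nodes removed: 3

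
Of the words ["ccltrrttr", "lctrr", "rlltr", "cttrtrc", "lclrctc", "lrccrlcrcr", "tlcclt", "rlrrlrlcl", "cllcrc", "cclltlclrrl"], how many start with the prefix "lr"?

1

Walk to "lr"; the words in its subtree are exactly those with that prefix.
Matches: "lrccrlcrcr"
Count: 1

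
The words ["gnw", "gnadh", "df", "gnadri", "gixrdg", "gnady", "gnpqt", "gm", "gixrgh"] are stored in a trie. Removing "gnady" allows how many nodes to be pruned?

1

Walk "gnady" from the leaf back toward the root, removing each node that no remaining word uses.
The suffix "y" (1 node) is used only by "gnady"; the node for "gnad" still has the child "h", so pruning stops there.
Nodes removed: 1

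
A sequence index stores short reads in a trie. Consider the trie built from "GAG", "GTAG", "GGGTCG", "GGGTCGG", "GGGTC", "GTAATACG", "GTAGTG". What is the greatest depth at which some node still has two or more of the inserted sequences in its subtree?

6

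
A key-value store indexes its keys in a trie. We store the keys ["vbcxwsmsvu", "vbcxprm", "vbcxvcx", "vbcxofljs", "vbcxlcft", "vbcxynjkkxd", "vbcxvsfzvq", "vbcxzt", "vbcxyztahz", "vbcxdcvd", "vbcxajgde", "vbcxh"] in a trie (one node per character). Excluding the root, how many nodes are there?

Insert word by word; a character creates a node only if that edge doesn't already exist:
  "vbcxwsmsvu" → 10 new (v, b, c, x, w, s, m, s, v, u)
  "vbcxprm" → prefix "vbcx" already present; 3 new (p, r, m)
  "vbcxvcx" → prefix "vbcx" already present; 3 new (v, c, x)
  "vbcxofljs" → prefix "vbcx" already present; 5 new (o, f, l, j, s)
  "vbcxlcft" → prefix "vbcx" already present; 4 new (l, c, f, t)
  "vbcxynjkkxd" → prefix "vbcx" already present; 7 new (y, n, j, k, k, x, d)
  "vbcxvsfzvq" → prefix "vbcxv" already present; 5 new (s, f, z, v, q)
  "vbcxzt" → prefix "vbcx" already present; 2 new (z, t)
  "vbcxyztahz" → prefix "vbcxy" already present; 5 new (z, t, a, h, z)
  "vbcxdcvd" → prefix "vbcx" already present; 4 new (d, c, v, d)
  "vbcxajgde" → prefix "vbcx" already present; 5 new (a, j, g, d, e)
  "vbcxh" → prefix "vbcx" already present; 1 new (h)
Total nodes = 10 + 3 + 3 + 5 + 4 + 7 + 5 + 2 + 5 + 4 + 5 + 1 = 54

54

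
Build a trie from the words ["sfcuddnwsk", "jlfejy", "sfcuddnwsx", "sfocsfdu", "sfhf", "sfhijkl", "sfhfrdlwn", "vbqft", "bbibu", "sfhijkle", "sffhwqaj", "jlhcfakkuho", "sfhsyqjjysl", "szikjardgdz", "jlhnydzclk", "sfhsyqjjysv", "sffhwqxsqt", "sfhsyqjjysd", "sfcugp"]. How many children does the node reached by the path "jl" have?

The children of the "jl" node are the distinct next characters among strings starting with "jl".
Distinct next characters after "jl": f, h.
That node has 2 child edges.

2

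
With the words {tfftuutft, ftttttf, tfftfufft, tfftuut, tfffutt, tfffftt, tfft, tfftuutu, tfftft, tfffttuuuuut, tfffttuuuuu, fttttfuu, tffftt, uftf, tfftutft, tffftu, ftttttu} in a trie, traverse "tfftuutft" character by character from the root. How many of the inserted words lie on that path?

3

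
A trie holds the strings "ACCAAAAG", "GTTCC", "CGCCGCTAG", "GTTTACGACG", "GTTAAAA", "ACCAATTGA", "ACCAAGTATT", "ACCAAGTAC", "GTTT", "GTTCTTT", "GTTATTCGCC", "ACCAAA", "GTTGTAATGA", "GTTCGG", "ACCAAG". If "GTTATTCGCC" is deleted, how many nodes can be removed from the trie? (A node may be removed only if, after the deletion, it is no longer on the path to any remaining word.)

6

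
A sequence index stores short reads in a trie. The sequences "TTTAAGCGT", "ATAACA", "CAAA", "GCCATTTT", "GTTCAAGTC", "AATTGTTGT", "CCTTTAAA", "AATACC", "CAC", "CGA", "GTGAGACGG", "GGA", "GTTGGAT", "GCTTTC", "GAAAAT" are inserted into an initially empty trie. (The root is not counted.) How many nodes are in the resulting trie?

Trace insertions, counting only characters that open a new branch:
  "TTTAAGCGT" → 9 new (T, T, T, A, A, G, C, G, T)
  "ATAACA" → 6 new (A, T, A, A, C, A)
  "CAAA" → 4 new (C, A, A, A)
  "GCCATTTT" → 8 new (G, C, C, A, T, T, T, T)
  "GTTCAAGTC" → prefix "G" already present; 8 new (T, T, C, A, A, G, T, C)
  "AATTGTTGT" → prefix "A" already present; 8 new (A, T, T, G, T, T, G, T)
  "CCTTTAAA" → prefix "C" already present; 7 new (C, T, T, T, A, A, A)
  "AATACC" → prefix "AAT" already present; 3 new (A, C, C)
  "CAC" → prefix "CA" already present; 1 new (C)
  "CGA" → prefix "C" already present; 2 new (G, A)
  "GTGAGACGG" → prefix "GT" already present; 7 new (G, A, G, A, C, G, G)
  "GGA" → prefix "G" already present; 2 new (G, A)
  "GTTGGAT" → prefix "GTT" already present; 4 new (G, G, A, T)
  "GCTTTC" → prefix "GC" already present; 4 new (T, T, T, C)
  "GAAAAT" → prefix "G" already present; 5 new (A, A, A, A, T)
Total nodes = 9 + 6 + 4 + 8 + 8 + 8 + 7 + 3 + 1 + 2 + 7 + 2 + 4 + 4 + 5 = 78

78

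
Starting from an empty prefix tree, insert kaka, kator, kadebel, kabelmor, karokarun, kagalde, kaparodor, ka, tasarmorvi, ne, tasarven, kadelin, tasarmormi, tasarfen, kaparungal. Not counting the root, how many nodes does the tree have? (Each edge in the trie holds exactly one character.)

65

Count nodes per top-level branch (shared prefixes stored once):
  'k'-branch (ka, kabelmor, kadebel, kadelin, kagalde, kaka, kaparodor, kaparungal, karokarun, kator): 45 nodes
  'n'-branch (ne): 2 nodes
  't'-branch (tasarfen, tasarmormi, tasarmorvi, tasarven): 18 nodes
Sum: 65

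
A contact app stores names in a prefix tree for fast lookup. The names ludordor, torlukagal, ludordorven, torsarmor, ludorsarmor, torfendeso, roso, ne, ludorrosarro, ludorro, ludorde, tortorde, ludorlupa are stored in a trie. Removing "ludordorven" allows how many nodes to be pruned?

3

Walk "ludordorven" from the leaf back toward the root, removing each node that no remaining word uses.
The suffix "ven" (3 nodes) is used only by "ludordorven"; "ludordor" is itself a stored word, so pruning stops there.
Nodes removed: 3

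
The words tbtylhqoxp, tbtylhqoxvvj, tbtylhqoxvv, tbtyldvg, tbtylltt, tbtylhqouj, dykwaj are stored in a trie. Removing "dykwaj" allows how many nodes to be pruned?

6

Walk "dykwaj" from the leaf back toward the root, removing each node that no remaining word uses.
No other word shares any prefix with "dykwaj", so all 6 of its nodes go.
Nodes removed: 6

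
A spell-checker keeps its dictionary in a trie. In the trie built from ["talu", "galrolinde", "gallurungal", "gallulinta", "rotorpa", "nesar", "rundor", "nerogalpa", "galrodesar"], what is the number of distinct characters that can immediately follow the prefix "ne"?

Walk "ne" from the root, arriving at one node.
Distinct next characters after "ne": r, s.
That node has 2 child edges.

2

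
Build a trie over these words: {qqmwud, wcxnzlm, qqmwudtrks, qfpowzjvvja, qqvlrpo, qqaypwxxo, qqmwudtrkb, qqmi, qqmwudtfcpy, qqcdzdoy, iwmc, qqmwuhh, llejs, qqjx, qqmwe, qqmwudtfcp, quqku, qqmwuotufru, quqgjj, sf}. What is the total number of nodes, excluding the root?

80

For each word, the new-node count is its length minus the longest prefix already in the trie:
  "qqmwud" → 6 new (q, q, m, w, u, d)
  "wcxnzlm" → 7 new (w, c, x, n, z, l, m)
  "qqmwudtrks" → prefix "qqmwud" already present; 4 new (t, r, k, s)
  "qfpowzjvvja" → prefix "q" already present; 10 new (f, p, o, w, z, j, v, v, j, a)
  "qqvlrpo" → prefix "qq" already present; 5 new (v, l, r, p, o)
  "qqaypwxxo" → prefix "qq" already present; 7 new (a, y, p, w, x, x, o)
  "qqmwudtrkb" → prefix "qqmwudtrk" already present; 1 new (b)
  "qqmi" → prefix "qqm" already present; 1 new (i)
  "qqmwudtfcpy" → prefix "qqmwudt" already present; 4 new (f, c, p, y)
  "qqcdzdoy" → prefix "qq" already present; 6 new (c, d, z, d, o, y)
  "iwmc" → 4 new (i, w, m, c)
  "qqmwuhh" → prefix "qqmwu" already present; 2 new (h, h)
  "llejs" → 5 new (l, l, e, j, s)
  "qqjx" → prefix "qq" already present; 2 new (j, x)
  "qqmwe" → prefix "qqmw" already present; 1 new (e)
  "qqmwudtfcp" → prefix "qqmwudtfcp" already present; 0 new (none)
  "quqku" → prefix "q" already present; 4 new (u, q, k, u)
  "qqmwuotufru" → prefix "qqmwu" already present; 6 new (o, t, u, f, r, u)
  "quqgjj" → prefix "quq" already present; 3 new (g, j, j)
  "sf" → 2 new (s, f)
Total nodes = 6 + 7 + 4 + 10 + 5 + 7 + 1 + 1 + 4 + 6 + 4 + 2 + 5 + 2 + 1 + 0 + 4 + 6 + 3 + 2 = 80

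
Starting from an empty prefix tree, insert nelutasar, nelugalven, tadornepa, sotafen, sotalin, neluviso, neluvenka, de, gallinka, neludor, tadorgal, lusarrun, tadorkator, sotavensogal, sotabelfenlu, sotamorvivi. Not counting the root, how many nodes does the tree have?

Trace insertions, counting only characters that open a new branch:
  "nelutasar" → 9 new (n, e, l, u, t, a, s, a, r)
  "nelugalven" → prefix "nelu" already present; 6 new (g, a, l, v, e, n)
  "tadornepa" → 9 new (t, a, d, o, r, n, e, p, a)
  "sotafen" → 7 new (s, o, t, a, f, e, n)
  "sotalin" → prefix "sota" already present; 3 new (l, i, n)
  "neluviso" → prefix "nelu" already present; 4 new (v, i, s, o)
  "neluvenka" → prefix "neluv" already present; 4 new (e, n, k, a)
  "de" → 2 new (d, e)
  "gallinka" → 8 new (g, a, l, l, i, n, k, a)
  "neludor" → prefix "nelu" already present; 3 new (d, o, r)
  "tadorgal" → prefix "tador" already present; 3 new (g, a, l)
  "lusarrun" → 8 new (l, u, s, a, r, r, u, n)
  "tadorkator" → prefix "tador" already present; 5 new (k, a, t, o, r)
  "sotavensogal" → prefix "sota" already present; 8 new (v, e, n, s, o, g, a, l)
  "sotabelfenlu" → prefix "sota" already present; 8 new (b, e, l, f, e, n, l, u)
  "sotamorvivi" → prefix "sota" already present; 7 new (m, o, r, v, i, v, i)
Total nodes = 9 + 6 + 9 + 7 + 3 + 4 + 4 + 2 + 8 + 3 + 3 + 8 + 5 + 8 + 8 + 7 = 94

94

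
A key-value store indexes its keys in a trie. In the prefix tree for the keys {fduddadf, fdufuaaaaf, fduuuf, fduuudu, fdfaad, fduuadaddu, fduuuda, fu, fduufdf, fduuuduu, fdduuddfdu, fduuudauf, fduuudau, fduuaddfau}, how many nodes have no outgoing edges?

11

Leaves are exactly the stored words that no other stored word extends.
Those words: "fdduuddfdu", "fdfaad", "fduddadf", "fdufuaaaaf", "fduuadaddu", "fduuaddfau", "fduufdf", "fduuudauf", "fduuuduu", "fduuuf", "fu"
Leaf count: 11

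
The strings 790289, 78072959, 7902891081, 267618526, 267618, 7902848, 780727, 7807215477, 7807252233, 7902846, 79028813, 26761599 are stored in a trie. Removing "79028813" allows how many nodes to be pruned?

After clearing the end-marker at "79028813", prune upward until reaching a node still needed by another word.
The suffix "813" (3 nodes) is used only by "79028813"; the node for "79028" still has the child "9", so pruning stops there.
Nodes removed: 3

3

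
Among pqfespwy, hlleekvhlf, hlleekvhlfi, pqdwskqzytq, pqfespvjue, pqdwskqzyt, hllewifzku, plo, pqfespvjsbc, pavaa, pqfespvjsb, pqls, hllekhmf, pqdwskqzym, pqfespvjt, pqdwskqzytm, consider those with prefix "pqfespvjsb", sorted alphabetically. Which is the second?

DFS of the "pqfespvjsb" subtree visits, in order: "pqfespvjsb", "pqfespvjsbc"
Position 2: pqfespvjsbc

pqfespvjsbc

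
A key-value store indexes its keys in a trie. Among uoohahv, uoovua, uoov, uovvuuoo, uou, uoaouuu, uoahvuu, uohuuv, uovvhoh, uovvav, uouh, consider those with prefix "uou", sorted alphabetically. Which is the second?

Filter for "uou…" and sort: "uou", "uouh"
Position 2: uouh

uouh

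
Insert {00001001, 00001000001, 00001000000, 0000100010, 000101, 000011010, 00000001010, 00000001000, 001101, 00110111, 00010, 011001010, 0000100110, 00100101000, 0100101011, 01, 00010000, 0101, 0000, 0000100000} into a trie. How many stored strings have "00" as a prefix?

Traverse to the node for "00", then collect every word in that subtree.
Matches: "0000", "00000001000", "00000001010", "0000100000", "00001000000", "00001000001", "0000100010", "00001001", "0000100110", "000011010", "00010", "00010000", "000101", "00100101000", "001101", "00110111"
Count: 16

16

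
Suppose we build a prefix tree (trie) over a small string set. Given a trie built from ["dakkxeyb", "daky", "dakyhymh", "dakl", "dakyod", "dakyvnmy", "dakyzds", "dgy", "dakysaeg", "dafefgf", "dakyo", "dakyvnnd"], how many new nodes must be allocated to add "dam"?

1

The longest prefix of "dam" already in the trie is "da" (length 2).
So 3 − 2 = 1 new nodes.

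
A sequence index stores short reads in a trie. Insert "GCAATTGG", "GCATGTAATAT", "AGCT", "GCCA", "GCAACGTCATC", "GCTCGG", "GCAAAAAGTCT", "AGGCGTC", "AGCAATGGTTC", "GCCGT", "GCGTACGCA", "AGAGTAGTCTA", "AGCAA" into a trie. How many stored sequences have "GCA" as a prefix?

4

Walk to "GCA"; the words in its subtree are exactly those with that prefix.
Words under "GCA": GCAAAAAGTCT, GCAACGTCATC, GCAATTGG, GCATGTAATAT
Count: 4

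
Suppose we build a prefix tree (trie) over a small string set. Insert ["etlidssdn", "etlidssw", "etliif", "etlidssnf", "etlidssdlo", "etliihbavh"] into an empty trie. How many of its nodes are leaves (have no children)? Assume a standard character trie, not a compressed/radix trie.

Leaves are exactly the stored words that no other stored word extends.
Those words: "etlidssdlo", "etlidssdn", "etlidssnf", "etlidssw", "etliif", "etliihbavh"
Leaf count: 6

6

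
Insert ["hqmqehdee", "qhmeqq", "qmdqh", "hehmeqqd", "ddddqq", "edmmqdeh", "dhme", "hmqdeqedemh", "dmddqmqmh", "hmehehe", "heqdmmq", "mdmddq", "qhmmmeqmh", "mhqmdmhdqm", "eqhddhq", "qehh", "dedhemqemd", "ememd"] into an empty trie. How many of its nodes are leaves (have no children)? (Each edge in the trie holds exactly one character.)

Leaves are exactly the stored words that no other stored word extends.
Those words: "ddddqq", "dedhemqemd", "dhme", "dmddqmqmh", "edmmqdeh", "ememd", "eqhddhq", "hehmeqqd", "heqdmmq", "hmehehe", "hmqdeqedemh", "hqmqehdee", "mdmddq", "mhqmdmhdqm", "qehh", "qhmeqq", "qhmmmeqmh", "qmdqh"
Leaf count: 18

18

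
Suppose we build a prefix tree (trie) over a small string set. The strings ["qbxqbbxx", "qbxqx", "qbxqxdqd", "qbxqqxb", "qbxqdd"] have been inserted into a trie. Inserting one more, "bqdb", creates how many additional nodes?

4

No existing word starts with "b", so every character of "bqdb" needs a new node.
4 − 0 = 4 new nodes.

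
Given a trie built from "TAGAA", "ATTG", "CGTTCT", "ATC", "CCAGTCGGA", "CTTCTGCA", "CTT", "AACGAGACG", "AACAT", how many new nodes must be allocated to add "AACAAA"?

The longest prefix of "AACAAA" already in the trie is "AACA" (length 4).
New nodes needed: |"AACAAA"| − 4 = 6 − 4 = 2.

2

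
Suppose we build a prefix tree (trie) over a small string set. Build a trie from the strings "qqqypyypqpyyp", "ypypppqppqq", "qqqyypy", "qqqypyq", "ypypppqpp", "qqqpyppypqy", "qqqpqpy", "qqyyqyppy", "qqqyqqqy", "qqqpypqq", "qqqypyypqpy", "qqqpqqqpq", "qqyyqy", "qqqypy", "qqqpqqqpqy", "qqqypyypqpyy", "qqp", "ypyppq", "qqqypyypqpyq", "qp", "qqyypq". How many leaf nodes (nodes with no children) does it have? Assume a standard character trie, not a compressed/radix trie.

15

A leaf is a node with no children — equivalently, the end of a word that is not a proper prefix of any other stored word.
Those words: "qp", "qqp", "qqqpqpy", "qqqpqqqpqy", "qqqpyppypqy", "qqqpypqq", "qqqypyq", "qqqypyypqpyq", "qqqypyypqpyyp", "qqqyqqqy", "qqqyypy", "qqyypq", "qqyyqyppy", "ypypppqppqq", "ypyppq"
Leaf count: 15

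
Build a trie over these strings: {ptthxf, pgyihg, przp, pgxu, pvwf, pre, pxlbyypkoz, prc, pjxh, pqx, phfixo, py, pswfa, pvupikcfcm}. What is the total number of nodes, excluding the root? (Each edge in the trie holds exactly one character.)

Trace insertions, counting only characters that open a new branch:
  "ptthxf" → 6 new (p, t, t, h, x, f)
  "pgyihg" → prefix "p" already present; 5 new (g, y, i, h, g)
  "przp" → prefix "p" already present; 3 new (r, z, p)
  "pgxu" → prefix "pg" already present; 2 new (x, u)
  "pvwf" → prefix "p" already present; 3 new (v, w, f)
  "pre" → prefix "pr" already present; 1 new (e)
  "pxlbyypkoz" → prefix "p" already present; 9 new (x, l, b, y, y, p, k, o, z)
  "prc" → prefix "pr" already present; 1 new (c)
  "pjxh" → prefix "p" already present; 3 new (j, x, h)
  "pqx" → prefix "p" already present; 2 new (q, x)
  "phfixo" → prefix "p" already present; 5 new (h, f, i, x, o)
  "py" → prefix "p" already present; 1 new (y)
  "pswfa" → prefix "p" already present; 4 new (s, w, f, a)
  "pvupikcfcm" → prefix "pv" already present; 8 new (u, p, i, k, c, f, c, m)
Total nodes = 6 + 5 + 3 + 2 + 3 + 1 + 9 + 1 + 3 + 2 + 5 + 1 + 4 + 8 = 53

53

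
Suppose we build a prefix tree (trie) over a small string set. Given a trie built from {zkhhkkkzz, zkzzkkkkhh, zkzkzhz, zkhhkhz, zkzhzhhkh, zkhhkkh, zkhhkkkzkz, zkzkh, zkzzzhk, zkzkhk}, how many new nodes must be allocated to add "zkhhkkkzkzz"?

Walking "zkhhkkkzkzz" from the root, the first 10 characters ("zkhhkkkzkz") follow existing edges; "z" is the first miss.
Each of the 1 remaining characters creates one node.

1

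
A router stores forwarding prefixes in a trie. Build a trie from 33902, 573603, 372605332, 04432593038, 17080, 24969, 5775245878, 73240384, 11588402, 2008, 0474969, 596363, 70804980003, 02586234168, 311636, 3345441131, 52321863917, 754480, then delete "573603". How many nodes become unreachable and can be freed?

4

After clearing the end-marker at "573603", prune upward until reaching a node still needed by another word.
The suffix "3603" (4 nodes) is used only by "573603"; the node for "57" still has the child "7", so pruning stops there.
Nodes removed: 4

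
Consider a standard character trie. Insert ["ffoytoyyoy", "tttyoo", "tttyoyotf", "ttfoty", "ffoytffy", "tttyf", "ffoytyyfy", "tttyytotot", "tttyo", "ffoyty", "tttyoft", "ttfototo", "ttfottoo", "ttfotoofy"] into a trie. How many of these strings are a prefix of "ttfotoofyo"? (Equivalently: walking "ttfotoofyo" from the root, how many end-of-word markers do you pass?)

Traverse "ttfotoofyo" character by character; count nodes along the way that are marked as word ends.
Prefixes of the query that are stored words: "ttfotoofy"
Count: 1

1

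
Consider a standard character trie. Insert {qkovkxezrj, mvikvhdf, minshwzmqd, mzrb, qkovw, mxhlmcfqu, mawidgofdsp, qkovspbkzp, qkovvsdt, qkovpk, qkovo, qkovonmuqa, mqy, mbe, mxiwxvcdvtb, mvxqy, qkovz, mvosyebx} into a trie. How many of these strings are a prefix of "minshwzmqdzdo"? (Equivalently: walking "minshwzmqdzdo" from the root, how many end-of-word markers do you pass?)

Check each prefix of "minshwzmqdzdo" against the stored set — each match is an end-marker on the path.
Prefixes of the query that are stored words: "minshwzmqd"
Count: 1

1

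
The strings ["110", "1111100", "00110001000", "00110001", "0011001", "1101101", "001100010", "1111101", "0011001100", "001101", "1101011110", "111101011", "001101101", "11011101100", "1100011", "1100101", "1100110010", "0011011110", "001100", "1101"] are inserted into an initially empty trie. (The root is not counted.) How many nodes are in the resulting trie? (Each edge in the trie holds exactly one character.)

Count nodes per top-level branch (shared prefixes stored once):
  '0'-branch (001100, 00110001, 001100010, 00110001000, 0011001, 0011001100, 001101, 001101101, 0011011110): 22 nodes
  '1'-branch (110, 1100011, 1100101, 1100110010, 1101, 1101011110, 1101101, 11011101100, 111101011, 1111100, 1111101): 42 nodes
Sum: 64

64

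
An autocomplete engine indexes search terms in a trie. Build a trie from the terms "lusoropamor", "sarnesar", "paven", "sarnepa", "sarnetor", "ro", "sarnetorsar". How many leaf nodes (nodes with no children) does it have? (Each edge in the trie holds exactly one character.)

6

A leaf is a node with no children — equivalently, the end of a word that is not a proper prefix of any other stored word.
Those words: "lusoropamor", "paven", "ro", "sarnepa", "sarnesar", "sarnetorsar"
Leaf count: 6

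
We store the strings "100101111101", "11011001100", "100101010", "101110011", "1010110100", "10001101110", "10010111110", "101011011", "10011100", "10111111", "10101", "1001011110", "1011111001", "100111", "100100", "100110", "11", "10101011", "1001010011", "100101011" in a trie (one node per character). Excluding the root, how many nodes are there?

68

For each word, the new-node count is its length minus the longest prefix already in the trie:
  "100101111101" → 12 new (1, 0, 0, 1, 0, 1, 1, 1, 1, 1, 0, 1)
  "11011001100" → prefix "1" already present; 10 new (1, 0, 1, 1, 0, 0, 1, 1, 0, 0)
  "100101010" → prefix "100101" already present; 3 new (0, 1, 0)
  "101110011" → prefix "10" already present; 7 new (1, 1, 1, 0, 0, 1, 1)
  "1010110100" → prefix "101" already present; 7 new (0, 1, 1, 0, 1, 0, 0)
  "10001101110" → prefix "100" already present; 8 new (0, 1, 1, 0, 1, 1, 1, 0)
  "10010111110" → prefix "10010111110" already present; 0 new (none)
  "101011011" → prefix "10101101" already present; 1 new (1)
  "10011100" → prefix "1001" already present; 4 new (1, 1, 0, 0)
  "10111111" → prefix "10111" already present; 3 new (1, 1, 1)
  "10101" → prefix "10101" already present; 0 new (none)
  "1001011110" → prefix "100101111" already present; 1 new (0)
  "1011111001" → prefix "1011111" already present; 3 new (0, 0, 1)
  "100111" → prefix "100111" already present; 0 new (none)
  "100100" → prefix "10010" already present; 1 new (0)
  "100110" → prefix "10011" already present; 1 new (0)
  "11" → prefix "11" already present; 0 new (none)
  "10101011" → prefix "10101" already present; 3 new (0, 1, 1)
  "1001010011" → prefix "1001010" already present; 3 new (0, 1, 1)
  "100101011" → prefix "10010101" already present; 1 new (1)
Total nodes = 12 + 10 + 3 + 7 + 7 + 8 + 0 + 1 + 4 + 3 + 0 + 1 + 3 + 0 + 1 + 1 + 0 + 3 + 3 + 1 = 68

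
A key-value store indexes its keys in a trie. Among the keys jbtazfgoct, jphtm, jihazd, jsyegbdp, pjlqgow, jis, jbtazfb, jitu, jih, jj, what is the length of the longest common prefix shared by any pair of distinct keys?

6

The deepest shared node is where two words last agree before diverging.
"jbtazfb" and "jbtazfgoct" agree on "jbtazf" (6 characters) before diverging; nothing deeper is shared.
Longest shared-prefix length: 6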